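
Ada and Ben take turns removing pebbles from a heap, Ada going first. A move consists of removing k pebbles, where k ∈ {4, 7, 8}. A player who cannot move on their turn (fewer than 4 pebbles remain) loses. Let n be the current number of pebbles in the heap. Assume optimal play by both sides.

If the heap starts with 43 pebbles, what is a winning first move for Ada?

Work bottom-up. With no move the player to move loses. Otherwise the position is W if at least one move leads to an L position for the opponent, and L if every move leads to a W.
n=0: no move → L
n=1: no move → L
n=2: no move → L
n=3: no move → L
n=4: W (go to 0, an L position)
n=5: W (go to 1, an L position)
n=6: W (go to 2, an L position)
n=7: W (go to 3, an L position)
n=8: W (go to 1, an L position)
n=9: W (go to 2, an L position)
n=10: W (go to 3, an L position)
n=11: W (go to 3, an L position)
n=12: L (options 8(W), 5(W), 4(W) are all W)
n=13: L (options 9(W), 6(W), 5(W) are all W)
n=14: L (options 10(W), 7(W), 6(W) are all W)
n=15: L (options 11(W), 8(W), 7(W) are all W)
n=16: W (go to 12, an L position)
n=17: W (go to 13, an L position)
n=18: W (go to 14, an L position)
n=19: W (go to 15, an L position)
n=20: W (go to 13, an L position)
n=21: W (go to 14, an L position)
n=22: W (go to 15, an L position)
n=23: W (go to 15, an L position)
n=24: L (options 20(W), 17(W), 16(W) are all W)
n=25: L (options 21(W), 18(W), 17(W) are all W)
n=26: L (options 22(W), 19(W), 18(W) are all W)
n=27: L (options 23(W), 20(W), 19(W) are all W)
n=28: W (go to 24, an L position)
n=29: W (go to 25, an L position)
n=30: W (go to 26, an L position)
n=31: W (go to 27, an L position)
n=32: W (go to 25, an L position)
n=33: W (go to 26, an L position)
n=34: W (go to 27, an L position)
n=35: W (go to 27, an L position)
n=36: L (options 32(W), 29(W), 28(W) are all W)
n=37: L (options 33(W), 30(W), 29(W) are all W)
n=38: L (options 34(W), 31(W), 30(W) are all W)
n=39: L (options 35(W), 32(W), 31(W) are all W)
n=40: W (go to 36, an L position)
n=41: W (go to 37, an L position)
n=42: W (go to 38, an L position)
n=43: W (go to 39, an L position)
From 43, the L positions reachable in one move are: 39, 36. Any move reaching one of these is winning.

Remove 4, leaving 39.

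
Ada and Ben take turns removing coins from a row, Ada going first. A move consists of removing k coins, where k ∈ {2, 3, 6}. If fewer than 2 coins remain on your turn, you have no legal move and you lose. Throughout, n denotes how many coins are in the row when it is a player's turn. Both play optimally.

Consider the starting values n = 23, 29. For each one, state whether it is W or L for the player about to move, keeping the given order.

23: L, 29: W

Build the W/L table. Terminal = L. A non-terminal position is W if it has a move to some L; otherwise it is L.
n=0: no move → L
n=1: no move → L
n=2: W (go to 0, an L position)
n=3: W (go to 1, an L position)
n=4: W (go to 1, an L position)
n=5: L (options 3(W), 2(W) are all W)
n=6: W (go to 0, an L position)
n=7: W (go to 5, an L position)
n=8: W (go to 5, an L position)
n=9: L (options 7(W), 6(W), 3(W) are all W)
n=10: L (options 8(W), 7(W), 4(W) are all W)
n=11: W (go to 9, an L position)
n=12: W (go to 10, an L position)
n=13: W (go to 10, an L position)
n=14: L (options 12(W), 11(W), 8(W) are all W)
n=15: W (go to 9, an L position)
n=16: W (go to 14, an L position)
n=17: W (go to 14, an L position)
n=18: L (options 16(W), 15(W), 12(W) are all W)
n=19: L (options 17(W), 16(W), 13(W) are all W)
n=20: W (go to 18, an L position)
n=21: W (go to 19, an L position)
n=22: W (go to 19, an L position)
n=23: L (options 21(W), 20(W), 17(W) are all W)
n=24: W (go to 18, an L position)
n=25: W (go to 23, an L position)
n=26: W (go to 23, an L position)
n=27: L (options 25(W), 24(W), 21(W) are all W)
n=28: L (options 26(W), 25(W), 22(W) are all W)
n=29: W (go to 27, an L position)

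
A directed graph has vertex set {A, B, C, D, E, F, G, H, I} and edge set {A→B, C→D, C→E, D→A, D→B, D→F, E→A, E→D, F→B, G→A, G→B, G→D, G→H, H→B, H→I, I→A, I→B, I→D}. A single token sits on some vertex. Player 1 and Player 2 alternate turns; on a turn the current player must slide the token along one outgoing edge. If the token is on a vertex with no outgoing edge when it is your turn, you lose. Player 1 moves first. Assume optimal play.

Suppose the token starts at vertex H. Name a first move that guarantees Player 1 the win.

Move to B.

Use the standard recursion: the mover loses at a terminal position; elsewhere, the mover wins exactly when some move hands the opponent an L position.
Every edge goes from a vertex to one that appears earlier in the order B, A, F, D, I, H, G, E, C, so processing vertices in that order labels each vertex after all of its successors.
B: no outgoing edge → L
A: →B(L), so W
F: →B(L), so W
D: →B(L), so W
I: →B(L), so W
H: →B(L), so W
G: →B(L), so W
E: →D(W), A(W) — all W, so L
C: →E(L), so W
From H, the L positions reachable in one move are: B.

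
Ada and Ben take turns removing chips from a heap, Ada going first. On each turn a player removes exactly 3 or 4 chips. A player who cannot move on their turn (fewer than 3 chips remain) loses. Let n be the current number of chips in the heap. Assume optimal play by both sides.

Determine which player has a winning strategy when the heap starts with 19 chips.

Ada wins.

Positions with no move are L. A position that does have a move is losing for the player to move precisely when every available move leads to a winning position for the opponent. Fill in the labels:
n=0: no move → L
n=1: no move → L
n=2: no move → L
n=3: W (go to 0, an L position)
n=4: W (go to 1, an L position)
n=5: W (go to 2, an L position)
n=6: W (go to 2, an L position)
n=7: L (options 4(W), 3(W) are all W)
n=8: L (options 5(W), 4(W) are all W)
n=9: L (options 6(W), 5(W) are all W)
n=10: W (go to 7, an L position)
n=11: W (go to 8, an L position)
n=12: W (go to 9, an L position)
n=13: W (go to 9, an L position)
n=14: L (options 11(W), 10(W) are all W)
n=15: L (options 12(W), 11(W) are all W)
n=16: L (options 13(W), 12(W) are all W)
n=17: W (go to 14, an L position)
n=18: W (go to 15, an L position)
n=19: W (go to 16, an L position)
From 19 Ada can remove 3, leaving 16, reaching an L position.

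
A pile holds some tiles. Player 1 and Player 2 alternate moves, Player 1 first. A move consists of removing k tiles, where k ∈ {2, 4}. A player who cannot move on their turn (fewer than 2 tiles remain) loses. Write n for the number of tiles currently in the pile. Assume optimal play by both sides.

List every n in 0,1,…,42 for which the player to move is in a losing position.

0, 1, 6, 7, 12, 13, 18, 19, 24, 25, 30, 31, 36, 37, 42

Build the W/L table. Terminal = L. A non-terminal position is W if it has a move to some L; otherwise it is L.
n=0: no move → L
n=1: no move → L
n=2: can move to 0, which is L ⇒ W
n=3: can move to 1, which is L ⇒ W
n=4: can move to 0, which is L ⇒ W
n=5: can move to 1, which is L ⇒ W
n=6: moves to 4(W), 2(W); every one is W ⇒ L
n=7: moves to 5(W), 3(W); every one is W ⇒ L
n=8: can move to 6, which is L ⇒ W
n=9: can move to 7, which is L ⇒ W
n=10: can move to 6, which is L ⇒ W
n=11: can move to 7, which is L ⇒ W
n=12: moves to 10(W), 8(W); every one is W ⇒ L
n=13: moves to 11(W), 9(W); every one is W ⇒ L
n=14: can move to 12, which is L ⇒ W
n=15: can move to 13, which is L ⇒ W
n=16: can move to 12, which is L ⇒ W
n=17: can move to 13, which is L ⇒ W
n=18: moves to 16(W), 14(W); every one is W ⇒ L
n=19: moves to 17(W), 15(W); every one is W ⇒ L
n=20: can move to 18, which is L ⇒ W
n=21: can move to 19, which is L ⇒ W
n=22: can move to 18, which is L ⇒ W
n=23: can move to 19, which is L ⇒ W
n=24: moves to 22(W), 20(W); every one is W ⇒ L
n=25: moves to 23(W), 21(W); every one is W ⇒ L
n=26: can move to 24, which is L ⇒ W
n=27: can move to 25, which is L ⇒ W
n=28: can move to 24, which is L ⇒ W
n=29: can move to 25, which is L ⇒ W
n=30: moves to 28(W), 26(W); every one is W ⇒ L
n=31: moves to 29(W), 27(W); every one is W ⇒ L
n=32: can move to 30, which is L ⇒ W
n=33: can move to 31, which is L ⇒ W
n=34: can move to 30, which is L ⇒ W
n=35: can move to 31, which is L ⇒ W
n=36: moves to 34(W), 32(W); every one is W ⇒ L
n=37: moves to 35(W), 33(W); every one is W ⇒ L
n=38: can move to 36, which is L ⇒ W
n=39: can move to 37, which is L ⇒ W
n=40: can move to 36, which is L ⇒ W
n=41: can move to 37, which is L ⇒ W
n=42: moves to 40(W), 38(W); every one is W ⇒ L
Reading off the rows marked L gives the requested list; there are 15 such values of n.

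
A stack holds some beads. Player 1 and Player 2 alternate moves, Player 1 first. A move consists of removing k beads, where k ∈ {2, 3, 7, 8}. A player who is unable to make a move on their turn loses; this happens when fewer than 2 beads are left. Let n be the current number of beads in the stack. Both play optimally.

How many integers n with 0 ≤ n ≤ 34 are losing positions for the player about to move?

14

Positions with no move are L. A position that does have a move is losing for the player to move precisely when every available move leads to a winning position for the opponent. Fill in the labels:
n=0: no move → L
n=1: no move → L
n=2: →0(L), so W
n=3: →1(L), so W
n=4: →1(L), so W
n=5: →3(W), 2(W) — all W, so L
n=6: →4(W), 3(W) — all W, so L
n=7: →5(L), so W
n=8: →6(L), so W
n=9: →6(L), so W
n=10: →8(W), 7(W), 3(W), 2(W) — all W, so L
n=11: →9(W), 8(W), 4(W), 3(W) — all W, so L
n=12: →10(L), so W
n=13: →11(L), so W
n=14: →11(L), so W
n=15: →13(W), 12(W), 8(W), 7(W) — all W, so L
n=16: →14(W), 13(W), 9(W), 8(W) — all W, so L
n=17: →15(L), so W
n=18: →16(L), so W
n=19: →16(L), so W
n=20: →18(W), 17(W), 13(W), 12(W) — all W, so L
n=21: →19(W), 18(W), 14(W), 13(W) — all W, so L
n=22: →20(L), so W
n=23: →21(L), so W
n=24: →21(L), so W
n=25: →23(W), 22(W), 18(W), 17(W) — all W, so L
n=26: →24(W), 23(W), 19(W), 18(W) — all W, so L
n=27: →25(L), so W
n=28: →26(L), so W
n=29: →26(L), so W
n=30: →28(W), 27(W), 23(W), 22(W) — all W, so L
n=31: →29(W), 28(W), 24(W), 23(W) — all W, so L
n=32: →30(L), so W
n=33: →31(L), so W
n=34: →31(L), so W
L entries with 0 ≤ n ≤ 34: n = 0, 1, 5, 6, 10, 11, 15, 16, 20, 21, 25, 26, 30, 31; that makes 14.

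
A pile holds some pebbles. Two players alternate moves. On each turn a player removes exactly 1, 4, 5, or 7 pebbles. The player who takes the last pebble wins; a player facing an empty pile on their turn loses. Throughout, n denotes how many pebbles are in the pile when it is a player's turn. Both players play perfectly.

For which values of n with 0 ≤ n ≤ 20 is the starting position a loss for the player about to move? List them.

0, 2, 8, 10, 16, 18

Use the standard recursion: the mover loses at a terminal position; elsewhere, the mover wins exactly when some move hands the opponent an L position.
n=0: no move → L
n=1: W (go to 0, an L position)
n=2: L (sole option 1(W) is W)
n=3: W (go to 2, an L position)
n=4: W (go to 0, an L position)
n=5: W (go to 0, an L position)
n=6: W (go to 2, an L position)
n=7: W (go to 2, an L position)
n=8: L (options 7(W), 4(W), 3(W), 1(W) are all W)
n=9: W (go to 8, an L position)
n=10: L (options 9(W), 6(W), 5(W), 3(W) are all W)
n=11: W (go to 10, an L position)
n=12: W (go to 8, an L position)
n=13: W (go to 8, an L position)
n=14: W (go to 10, an L position)
n=15: W (go to 10, an L position)
n=16: L (options 15(W), 12(W), 11(W), 9(W) are all W)
n=17: W (go to 16, an L position)
n=18: L (options 17(W), 14(W), 13(W), 11(W) are all W)
n=19: W (go to 18, an L position)
n=20: W (go to 16, an L position)
Reading off the rows marked L gives the requested list; there are 6 such values of n.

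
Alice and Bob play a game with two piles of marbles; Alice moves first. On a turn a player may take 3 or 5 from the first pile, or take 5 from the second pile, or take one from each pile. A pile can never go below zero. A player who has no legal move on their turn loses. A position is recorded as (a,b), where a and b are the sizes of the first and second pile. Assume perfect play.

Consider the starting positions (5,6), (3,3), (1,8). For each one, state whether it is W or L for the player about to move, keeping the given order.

(5,6): W, (3,3): W, (1,8): L

Use the standard recursion: the mover loses at a terminal position; elsewhere, the mover wins exactly when some move hands the opponent an L position.
No move ever increases a pile, so every position that can arise here has a ≤ 5 and b ≤ 8; it is enough to label the cells with 0 ≤ a ≤ 5 and 0 ≤ b ≤ 8.
Every move lowers a or b (never raises either), so fill the grid row by row in increasing a, and left to right within a row: each cell's successors are then already labelled.
      b=0  b=1  b=2  b=3  b=4  b=5  b=6  b=7  b=8
a=0:    L    L    L    L    L    W    W    W    W
a=1:    L    W    W    W    W    W    L    L    L
a=2:    L    W    L    L    L    W    L    W    W
a=3:    W    W    W    W    W    W    L    W    L
a=4:    W    L    L    L    L    L    W    W    W
a=5:    W    W    W    W    W    W    W    L    L
Cells with no legal move (terminal, hence L): (0,0), (0,1), (0,2), (0,3), (0,4), (1,0), (2,0).
The remaining L cells, each justified by listing all of its moves:
(1,6): L (options (1,1)(W), (0,5)(W) are all W)
(1,7): L (options (1,2)(W), (0,6)(W) are all W)
(1,8): L (options (1,3)(W), (0,7)(W) are all W)
(2,2): L (sole option (1,1)(W) is W)
(2,3): L (sole option (1,2)(W) is W)
(2,4): L (sole option (1,3)(W) is W)
(2,6): L (options (2,1)(W), (1,5)(W) are all W)
(3,6): L (options (0,6)(W), (3,1)(W), (2,5)(W) are all W)
(3,8): L (options (0,8)(W), (3,3)(W), (2,7)(W) are all W)
(4,1): L (options (1,1)(W), (3,0)(W) are all W)
(4,2): L (options (1,2)(W), (3,1)(W) are all W)
(4,3): L (options (1,3)(W), (3,2)(W) are all W)
(4,4): L (options (1,4)(W), (3,3)(W) are all W)
(4,5): L (options (1,5)(W), (4,0)(W), (3,4)(W) are all W)
(5,7): L (options (2,7)(W), (0,7)(W), (5,2)(W), (4,6)(W) are all W)
(5,8): L (options (2,8)(W), (0,8)(W), (5,3)(W), (4,7)(W) are all W)
Every other cell has at least one move into one of the L cells above, so it is W.
(5,6): the move to (2,6) reaches an L cell, so W
(3,3): the move to (0,3) reaches an L cell, so W
(1,8): one of the L cells justified above, so L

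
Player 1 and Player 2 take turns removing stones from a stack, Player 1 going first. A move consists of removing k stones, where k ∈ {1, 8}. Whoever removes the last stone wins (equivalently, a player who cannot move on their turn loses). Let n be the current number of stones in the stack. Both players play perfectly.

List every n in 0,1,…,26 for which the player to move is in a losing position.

0, 2, 4, 6, 9, 11, 13, 15, 18, 20, 22, 24

Label each position W (a win for the player to move) or L (a loss). A position with no legal move is L; any other position is W exactly when some move reaches an L, and L when every move reaches a W.
n=0: no move → L
n=1: →0(L), so W
n=2: →1(W) only, which is W, so L
n=3: →2(L), so W
n=4: →3(W) only, which is W, so L
n=5: →4(L), so W
n=6: →5(W) only, which is W, so L
n=7: →6(L), so W
n=8: →0(L), so W
n=9: →8(W), 1(W) — all W, so L
n=10: →9(L), so W
n=11: →10(W), 3(W) — all W, so L
n=12: →11(L), so W
n=13: →12(W), 5(W) — all W, so L
n=14: →13(L), so W
n=15: →14(W), 7(W) — all W, so L
n=16: →15(L), so W
n=17: →9(L), so W
n=18: →17(W), 10(W) — all W, so L
n=19: →18(L), so W
n=20: →19(W), 12(W) — all W, so L
n=21: →20(L), so W
n=22: →21(W), 14(W) — all W, so L
n=23: →22(L), so W
n=24: →23(W), 16(W) — all W, so L
n=25: →24(L), so W
n=26: →18(L), so W
The losing starting values of n are exactly the entries labelled L in this table (12 of them).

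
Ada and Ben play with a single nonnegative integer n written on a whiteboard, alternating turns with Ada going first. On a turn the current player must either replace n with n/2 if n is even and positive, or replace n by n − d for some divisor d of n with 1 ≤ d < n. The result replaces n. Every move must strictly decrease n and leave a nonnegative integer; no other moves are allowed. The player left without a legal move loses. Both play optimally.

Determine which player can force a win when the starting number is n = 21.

Work bottom-up. With no move the player to move loses. Otherwise the position is W if at least one move leads to an L position for the opponent, and L if every move leads to a W.
n=0: no move → L
n=1: no move → L
n=2: reaches L-position 1 → W
n=3: only reaches 2(W), which is W → L
n=4: reaches L-position 3 → W
n=5: only reaches 4(W), which is W → L
n=6: reaches L-position 3 → W
n=7: only reaches 6(W), which is W → L
n=8: reaches L-position 7 → W
n=9: only reaches 6(W), 8(W), all W → L
n=10: reaches L-position 5 → W
n=11: only reaches 10(W), which is W → L
n=12: reaches L-position 9 → W
n=13: only reaches 12(W), which is W → L
n=14: reaches L-position 7 → W
n=15: only reaches 10(W), 12(W), 14(W), all W → L
n=16: reaches L-position 15 → W
n=17: only reaches 16(W), which is W → L
n=18: reaches L-position 9 → W
n=19: only reaches 18(W), which is W → L
n=20: reaches L-position 15 → W
n=21: only reaches 14(W), 18(W), 20(W), all W → L
Every move from 21 reaches a W position, so the mover loses.

Ben wins.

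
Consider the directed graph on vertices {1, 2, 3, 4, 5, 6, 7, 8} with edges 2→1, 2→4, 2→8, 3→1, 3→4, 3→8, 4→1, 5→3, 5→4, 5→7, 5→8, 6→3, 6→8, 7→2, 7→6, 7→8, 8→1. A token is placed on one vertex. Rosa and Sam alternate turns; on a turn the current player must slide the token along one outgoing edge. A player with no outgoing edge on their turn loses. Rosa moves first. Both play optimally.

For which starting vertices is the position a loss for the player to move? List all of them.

Classify positions by backward induction: terminal positions (no move available) are L. From any other position, the mover wins iff some move reaches an L.
Every edge goes from a vertex to one that appears earlier in the order 1, 8, 4, 3, 6, 2, 7, 5, so processing vertices in that order labels each vertex after all of its successors.
1: no outgoing edge → L
8: →1(L), so W
4: →1(L), so W
3: →1(L), so W
6: →3(W), 8(W) — all W, so L
2: →1(L), so W
7: →6(L), so W
5: →7(W), 3(W), 4(W), 8(W) — all W, so L
The losing starting vertices are exactly the entries labelled L in this table (3 of them).

1, 5, 6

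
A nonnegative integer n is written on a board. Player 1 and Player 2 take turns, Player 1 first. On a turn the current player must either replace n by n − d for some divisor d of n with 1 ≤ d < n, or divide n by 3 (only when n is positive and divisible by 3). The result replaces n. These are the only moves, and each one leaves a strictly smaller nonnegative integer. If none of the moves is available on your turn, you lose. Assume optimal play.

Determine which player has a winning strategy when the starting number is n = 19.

Player 2 wins.

Classify positions by backward induction: terminal positions (no move available) are L. From any other position, the mover wins iff some move reaches an L.
n=0: no move → L
n=1: no move → L
n=2: W (go to 1, an L position)
n=3: W (go to 1, an L position)
n=4: L (options 2(W), 3(W) are all W)
n=5: W (go to 4, an L position)
n=6: W (go to 4, an L position)
n=7: L (sole option 6(W) is W)
n=8: W (go to 4, an L position)
n=9: L (options 3(W), 6(W), 8(W) are all W)
n=10: W (go to 9, an L position)
n=11: L (sole option 10(W) is W)
n=12: W (go to 4, an L position)
n=13: L (sole option 12(W) is W)
n=14: W (go to 7, an L position)
n=15: L (options 5(W), 10(W), 12(W), 14(W) are all W)
n=16: W (go to 15, an L position)
n=17: L (sole option 16(W) is W)
n=18: W (go to 9, an L position)
n=19: L (sole option 18(W) is W)
The starting position 19 is L: whatever Player 1 does, the opponent receives a W position.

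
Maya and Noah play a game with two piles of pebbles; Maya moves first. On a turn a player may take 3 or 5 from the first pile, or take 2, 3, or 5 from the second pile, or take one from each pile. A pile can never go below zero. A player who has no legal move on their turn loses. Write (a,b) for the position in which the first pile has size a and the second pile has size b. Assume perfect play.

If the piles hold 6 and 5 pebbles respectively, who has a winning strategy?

Work bottom-up. With no move the player to move loses. Otherwise the position is W if at least one move leads to an L position for the opponent, and L if every move leads to a W.
No move ever increases a pile, so every position that can arise here has a ≤ 6 and b ≤ 5; it is enough to label the cells with 0 ≤ a ≤ 6 and 0 ≤ b ≤ 5.
Every move lowers a or b (never raises either), so fill the grid row by row in increasing a, and left to right within a row: each cell's successors are then already labelled.
      b=0  b=1  b=2  b=3  b=4  b=5
a=0:    L    L    W    W    W    W
a=1:    L    W    W    W    L    W
a=2:    L    W    W    W    L    W
a=3:    W    W    L    L    W    W
a=4:    W    L    L    W    W    W
a=5:    W    W    W    W    W    L
a=6:    W    L    W    W    W    L
Cells with no legal move (terminal, hence L): (0,0), (0,1), (1,0), (2,0).
The remaining L cells, each justified by listing all of its moves:
(1,4): only reaches (1,2)(W), (1,1)(W), (0,3)(W), all W → L
(2,4): only reaches (2,2)(W), (2,1)(W), (1,3)(W), all W → L
(3,2): only reaches (0,2)(W), (3,0)(W), (2,1)(W), all W → L
(3,3): only reaches (0,3)(W), (3,1)(W), (3,0)(W), (2,2)(W), all W → L
(4,1): only reaches (1,1)(W), (3,0)(W), all W → L
(4,2): only reaches (1,2)(W), (4,0)(W), (3,1)(W), all W → L
(5,5): only reaches (2,5)(W), (0,5)(W), (5,3)(W), (5,2)(W), (5,0)(W), (4,4)(W), all W → L
(6,1): only reaches (3,1)(W), (1,1)(W), (5,0)(W), all W → L
(6,5): only reaches (3,5)(W), (1,5)(W), (6,3)(W), (6,2)(W), (6,0)(W), (5,4)(W), all W → L
Every other cell has at least one move into one of the L cells above, so it is W.
Every move from (6,5) reaches a W position, so the mover loses.

Noah wins.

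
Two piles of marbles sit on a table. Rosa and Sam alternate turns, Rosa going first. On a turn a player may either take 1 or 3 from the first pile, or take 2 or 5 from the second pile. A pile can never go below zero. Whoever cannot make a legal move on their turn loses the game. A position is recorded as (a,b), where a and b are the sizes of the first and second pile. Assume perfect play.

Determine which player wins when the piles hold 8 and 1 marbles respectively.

Sam wins.

Build the W/L table. Terminal = L. A non-terminal position is W if it has a move to some L; otherwise it is L.
No move ever increases a pile, so every position that can arise here has a ≤ 8 and b ≤ 1; it is enough to label the cells with 0 ≤ a ≤ 8 and 0 ≤ b ≤ 1.
Every move lowers a or b (never raises either), so fill the grid row by row in increasing a, and left to right within a row: each cell's successors are then already labelled.
      b=0  b=1
a=0:    L    L
a=1:    W    W
a=2:    L    L
a=3:    W    W
a=4:    L    L
a=5:    W    W
a=6:    L    L
a=7:    W    W
a=8:    L    L
Cells with no legal move (terminal, hence L): (0,0), (0,1).
The remaining L cells, each justified by listing all of its moves:
(2,0): the only move is to (1,0)(W), a W ⇒ L
(2,1): the only move is to (1,1)(W), a W ⇒ L
(4,0): moves to (3,0)(W), (1,0)(W); every one is W ⇒ L
(4,1): moves to (3,1)(W), (1,1)(W); every one is W ⇒ L
(6,0): moves to (5,0)(W), (3,0)(W); every one is W ⇒ L
(6,1): moves to (5,1)(W), (3,1)(W); every one is W ⇒ L
(8,0): moves to (7,0)(W), (5,0)(W); every one is W ⇒ L
(8,1): moves to (7,1)(W), (5,1)(W); every one is W ⇒ L
Every other cell has at least one move into one of the L cells above, so it is W.
The starting position (8,1) is L: whatever Rosa does, the opponent receives a W position.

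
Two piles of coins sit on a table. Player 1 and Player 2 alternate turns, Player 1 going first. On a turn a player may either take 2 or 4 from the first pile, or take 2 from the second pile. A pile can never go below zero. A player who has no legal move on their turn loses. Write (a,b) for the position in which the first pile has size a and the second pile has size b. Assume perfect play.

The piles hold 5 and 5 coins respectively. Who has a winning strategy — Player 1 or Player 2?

Player 1 wins.

Build the W/L table. Terminal = L. A non-terminal position is W if it has a move to some L; otherwise it is L.
No move ever increases a pile, so every position that can arise here has a ≤ 5 and b ≤ 5; it is enough to label the cells with 0 ≤ a ≤ 5 and 0 ≤ b ≤ 5.
Every move lowers a or b (never raises either), so fill the grid row by row in increasing a, and left to right within a row: each cell's successors are then already labelled.
      b=0  b=1  b=2  b=3  b=4  b=5
a=0:    L    L    W    W    L    L
a=1:    L    L    W    W    L    L
a=2:    W    W    L    L    W    W
a=3:    W    W    L    L    W    W
a=4:    W    W    W    W    W    W
a=5:    W    W    W    W    W    W
Cells with no legal move (terminal, hence L): (0,0), (0,1), (1,0), (1,1).
The remaining L cells, each justified by listing all of its moves:
(0,4): only reaches (0,2)(W), which is W → L
(0,5): only reaches (0,3)(W), which is W → L
(1,4): only reaches (1,2)(W), which is W → L
(1,5): only reaches (1,3)(W), which is W → L
(2,2): only reaches (0,2)(W), (2,0)(W), all W → L
(2,3): only reaches (0,3)(W), (2,1)(W), all W → L
(3,2): only reaches (1,2)(W), (3,0)(W), all W → L
(3,3): only reaches (1,3)(W), (3,1)(W), all W → L
Every other cell has at least one move into one of the L cells above, so it is W.
From (5,5) Player 1 can move to (1,5), reaching an L position.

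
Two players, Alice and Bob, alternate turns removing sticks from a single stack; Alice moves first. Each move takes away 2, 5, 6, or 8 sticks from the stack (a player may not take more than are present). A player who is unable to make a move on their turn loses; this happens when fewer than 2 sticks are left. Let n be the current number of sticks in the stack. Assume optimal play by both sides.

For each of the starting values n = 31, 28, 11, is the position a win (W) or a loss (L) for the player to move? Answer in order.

Use the standard recursion: the mover loses at a terminal position; elsewhere, the mover wins exactly when some move hands the opponent an L position.
n=0: no move → L
n=1: no move → L
n=2: reaches L-position 0 → W
n=3: reaches L-position 1 → W
n=4: only reaches 2(W), which is W → L
n=5: reaches L-position 0 → W
n=6: reaches L-position 4 → W
n=7: reaches L-position 1 → W
n=8: reaches L-position 0 → W
n=9: reaches L-position 4 → W
n=10: reaches L-position 4 → W
n=11: only reaches 9(W), 6(W), 5(W), 3(W), all W → L
n=12: reaches L-position 4 → W
n=13: reaches L-position 11 → W
n=14: only reaches 12(W), 9(W), 8(W), 6(W), all W → L
n=15: only reaches 13(W), 10(W), 9(W), 7(W), all W → L
n=16: reaches L-position 14 → W
n=17: reaches L-position 15 → W
n=18: only reaches 16(W), 13(W), 12(W), 10(W), all W → L
n=19: reaches L-position 14 → W
n=20: reaches L-position 18 → W
n=21: reaches L-position 15 → W
n=22: reaches L-position 14 → W
n=23: reaches L-position 18 → W
n=24: reaches L-position 18 → W
n=25: only reaches 23(W), 20(W), 19(W), 17(W), all W → L
n=26: reaches L-position 18 → W
n=27: reaches L-position 25 → W
n=28: only reaches 26(W), 23(W), 22(W), 20(W), all W → L
n=29: only reaches 27(W), 24(W), 23(W), 21(W), all W → L
n=30: reaches L-position 28 → W
n=31: reaches L-position 29 → W

31: W, 28: L, 11: L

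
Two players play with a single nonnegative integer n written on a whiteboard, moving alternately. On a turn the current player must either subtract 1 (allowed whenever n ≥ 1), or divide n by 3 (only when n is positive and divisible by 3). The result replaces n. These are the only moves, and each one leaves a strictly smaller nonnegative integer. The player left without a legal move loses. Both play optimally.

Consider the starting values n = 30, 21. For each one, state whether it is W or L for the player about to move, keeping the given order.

30: L, 21: W

Positions with no move are L. A position that does have a move is losing for the player to move precisely when every available move leads to a winning position for the opponent. Fill in the labels:
n=0: no move → L
n=1: reaches L-position 0 → W
n=2: only reaches 1(W), which is W → L
n=3: reaches L-position 2 → W
n=4: only reaches 3(W), which is W → L
n=5: reaches L-position 4 → W
n=6: reaches L-position 2 → W
n=7: only reaches 6(W), which is W → L
n=8: reaches L-position 7 → W
n=9: only reaches 3(W), 8(W), all W → L
n=10: reaches L-position 9 → W
n=11: only reaches 10(W), which is W → L
n=12: reaches L-position 4 → W
n=13: only reaches 12(W), which is W → L
n=14: reaches L-position 13 → W
n=15: only reaches 5(W), 14(W), all W → L
n=16: reaches L-position 15 → W
n=17: only reaches 16(W), which is W → L
n=18: reaches L-position 17 → W
n=19: only reaches 18(W), which is W → L
n=20: reaches L-position 19 → W
n=21: reaches L-position 7 → W
n=22: only reaches 21(W), which is W → L
n=23: reaches L-position 22 → W
n=24: only reaches 8(W), 23(W), all W → L
n=25: reaches L-position 24 → W
n=26: only reaches 25(W), which is W → L
n=27: reaches L-position 9 → W
n=28: only reaches 27(W), which is W → L
n=29: reaches L-position 28 → W
n=30: only reaches 10(W), 29(W), all W → L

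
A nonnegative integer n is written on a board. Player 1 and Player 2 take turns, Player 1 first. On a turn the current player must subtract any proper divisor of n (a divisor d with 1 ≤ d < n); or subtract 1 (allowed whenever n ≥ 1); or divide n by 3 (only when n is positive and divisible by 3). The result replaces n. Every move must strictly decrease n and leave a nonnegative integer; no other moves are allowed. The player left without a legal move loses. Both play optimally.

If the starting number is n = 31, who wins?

Positions with no move are L. A position that does have a move is losing for the player to move precisely when every available move leads to a winning position for the opponent. Fill in the labels:
n=0: no move → L
n=1: reaches L-position 0 → W
n=2: only reaches 1(W), which is W → L
n=3: reaches L-position 2 → W
n=4: reaches L-position 2 → W
n=5: only reaches 4(W), which is W → L
n=6: reaches L-position 2 → W
n=7: only reaches 6(W), which is W → L
n=8: reaches L-position 7 → W
n=9: only reaches 3(W), 6(W), 8(W), all W → L
n=10: reaches L-position 5 → W
n=11: only reaches 10(W), which is W → L
n=12: reaches L-position 9 → W
n=13: only reaches 12(W), which is W → L
n=14: reaches L-position 7 → W
n=15: reaches L-position 5 → W
n=16: only reaches 8(W), 12(W), 14(W), 15(W), all W → L
n=17: reaches L-position 16 → W
n=18: reaches L-position 9 → W
n=19: only reaches 18(W), which is W → L
n=20: reaches L-position 16 → W
n=21: reaches L-position 7 → W
n=22: reaches L-position 11 → W
n=23: only reaches 22(W), which is W → L
n=24: reaches L-position 16 → W
n=25: only reaches 20(W), 24(W), all W → L
n=26: reaches L-position 13 → W
n=27: reaches L-position 9 → W
n=28: only reaches 14(W), 21(W), 24(W), 26(W), 27(W), all W → L
n=29: reaches L-position 28 → W
n=30: reaches L-position 25 → W
n=31: only reaches 30(W), which is W → L
The starting position 31 is L: whatever Player 1 does, the opponent receives a W position.

Player 2 wins.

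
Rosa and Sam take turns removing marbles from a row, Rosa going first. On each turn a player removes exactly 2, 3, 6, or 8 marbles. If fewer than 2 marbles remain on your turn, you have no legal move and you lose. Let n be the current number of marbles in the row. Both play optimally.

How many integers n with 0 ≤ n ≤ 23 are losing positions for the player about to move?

7

Classify positions by backward induction: terminal positions (no move available) are L. From any other position, the mover wins iff some move reaches an L.
n=0: no move → L
n=1: no move → L
n=2: reaches L-position 0 → W
n=3: reaches L-position 1 → W
n=4: reaches L-position 1 → W
n=5: only reaches 3(W), 2(W), all W → L
n=6: reaches L-position 0 → W
n=7: reaches L-position 5 → W
n=8: reaches L-position 5 → W
n=9: reaches L-position 1 → W
n=10: only reaches 8(W), 7(W), 4(W), 2(W), all W → L
n=11: reaches L-position 5 → W
n=12: reaches L-position 10 → W
n=13: reaches L-position 10 → W
n=14: only reaches 12(W), 11(W), 8(W), 6(W), all W → L
n=15: only reaches 13(W), 12(W), 9(W), 7(W), all W → L
n=16: reaches L-position 14 → W
n=17: reaches L-position 15 → W
n=18: reaches L-position 15 → W
n=19: only reaches 17(W), 16(W), 13(W), 11(W), all W → L
n=20: reaches L-position 14 → W
n=21: reaches L-position 19 → W
n=22: reaches L-position 19 → W
n=23: reaches L-position 15 → W
L entries with 0 ≤ n ≤ 23: n = 0, 1, 5, 10, 14, 15, 19; that makes 7.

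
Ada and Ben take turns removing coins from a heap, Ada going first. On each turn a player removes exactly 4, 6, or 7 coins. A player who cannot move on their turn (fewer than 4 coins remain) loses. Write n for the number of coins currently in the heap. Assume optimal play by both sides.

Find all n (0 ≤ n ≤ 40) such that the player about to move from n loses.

Label each position W (a win for the player to move) or L (a loss). A position with no legal move is L; any other position is W exactly when some move reaches an L, and L when every move reaches a W.
n=0: no move → L
n=1: no move → L
n=2: no move → L
n=3: no move → L
n=4: reaches L-position 0 → W
n=5: reaches L-position 1 → W
n=6: reaches L-position 2 → W
n=7: reaches L-position 3 → W
n=8: reaches L-position 2 → W
n=9: reaches L-position 3 → W
n=10: reaches L-position 3 → W
n=11: only reaches 7(W), 5(W), 4(W), all W → L
n=12: only reaches 8(W), 6(W), 5(W), all W → L
n=13: only reaches 9(W), 7(W), 6(W), all W → L
n=14: only reaches 10(W), 8(W), 7(W), all W → L
n=15: reaches L-position 11 → W
n=16: reaches L-position 12 → W
n=17: reaches L-position 13 → W
n=18: reaches L-position 14 → W
n=19: reaches L-position 13 → W
n=20: reaches L-position 14 → W
n=21: reaches L-position 14 → W
n=22: only reaches 18(W), 16(W), 15(W), all W → L
n=23: only reaches 19(W), 17(W), 16(W), all W → L
n=24: only reaches 20(W), 18(W), 17(W), all W → L
n=25: only reaches 21(W), 19(W), 18(W), all W → L
n=26: reaches L-position 22 → W
n=27: reaches L-position 23 → W
n=28: reaches L-position 24 → W
n=29: reaches L-position 25 → W
n=30: reaches L-position 24 → W
n=31: reaches L-position 25 → W
n=32: reaches L-position 25 → W
n=33: only reaches 29(W), 27(W), 26(W), all W → L
n=34: only reaches 30(W), 28(W), 27(W), all W → L
n=35: only reaches 31(W), 29(W), 28(W), all W → L
n=36: only reaches 32(W), 30(W), 29(W), all W → L
n=37: reaches L-position 33 → W
n=38: reaches L-position 34 → W
n=39: reaches L-position 35 → W
n=40: reaches L-position 36 → W
The losing starting values of n are exactly the entries labelled L in this table (16 of them).

0, 1, 2, 3, 11, 12, 13, 14, 22, 23, 24, 25, 33, 34, 35, 36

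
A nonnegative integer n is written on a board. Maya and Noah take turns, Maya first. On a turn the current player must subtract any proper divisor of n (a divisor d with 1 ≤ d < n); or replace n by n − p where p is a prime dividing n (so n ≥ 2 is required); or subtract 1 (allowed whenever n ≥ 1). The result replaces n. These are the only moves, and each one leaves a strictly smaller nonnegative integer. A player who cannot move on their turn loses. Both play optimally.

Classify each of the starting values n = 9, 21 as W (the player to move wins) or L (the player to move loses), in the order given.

9: L, 21: W

Classify positions by backward induction: terminal positions (no move available) are L. From any other position, the mover wins iff some move reaches an L.
n=0: no move → L
n=1: →0(L), so W
n=2: →0(L), so W
n=3: →0(L), so W
n=4: →2(W), 3(W) — all W, so L
n=5: →0(L), so W
n=6: →4(L), so W
n=7: →0(L), so W
n=8: →4(L), so W
n=9: →6(W), 8(W) — all W, so L
n=10: →9(L), so W
n=11: →0(L), so W
n=12: →9(L), so W
n=13: →0(L), so W
n=14: →7(W), 12(W), 13(W) — all W, so L
n=15: →14(L), so W
n=16: →14(L), so W
n=17: →0(L), so W
n=18: →9(L), so W
n=19: →0(L), so W
n=20: →10(W), 15(W), 16(W), 18(W), 19(W) — all W, so L
n=21: →14(L), so W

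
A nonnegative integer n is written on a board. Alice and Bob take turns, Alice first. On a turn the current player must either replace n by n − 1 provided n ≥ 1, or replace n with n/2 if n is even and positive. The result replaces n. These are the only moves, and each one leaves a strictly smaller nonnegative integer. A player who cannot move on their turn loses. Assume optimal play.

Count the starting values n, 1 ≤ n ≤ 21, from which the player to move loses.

Compute win/loss labels from the base case upward. A position with no move is L. Any other position is W if it can reach an L in one move, else L.
n=0: no move → L
n=1: can move to 0, which is L ⇒ W
n=2: the only move is to 1(W), a W ⇒ L
n=3: can move to 2, which is L ⇒ W
n=4: can move to 2, which is L ⇒ W
n=5: the only move is to 4(W), a W ⇒ L
n=6: can move to 5, which is L ⇒ W
n=7: the only move is to 6(W), a W ⇒ L
n=8: can move to 7, which is L ⇒ W
n=9: the only move is to 8(W), a W ⇒ L
n=10: can move to 5, which is L ⇒ W
n=11: the only move is to 10(W), a W ⇒ L
n=12: can move to 11, which is L ⇒ W
n=13: the only move is to 12(W), a W ⇒ L
n=14: can move to 7, which is L ⇒ W
n=15: the only move is to 14(W), a W ⇒ L
n=16: can move to 15, which is L ⇒ W
n=17: the only move is to 16(W), a W ⇒ L
n=18: can move to 9, which is L ⇒ W
n=19: the only move is to 18(W), a W ⇒ L
n=20: can move to 19, which is L ⇒ W
n=21: the only move is to 20(W), a W ⇒ L
L entries with 1 ≤ n ≤ 21 (n=0 is outside the asked range and is not counted): n = 2, 5, 7, 9, 11, 13, 15, 17, 19, 21; that makes 10.

10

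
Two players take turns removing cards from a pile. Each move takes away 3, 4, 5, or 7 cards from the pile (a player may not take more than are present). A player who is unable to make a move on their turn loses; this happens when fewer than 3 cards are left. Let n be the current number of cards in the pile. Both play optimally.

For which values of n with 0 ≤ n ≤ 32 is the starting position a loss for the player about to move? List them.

0, 1, 2, 10, 11, 12, 20, 21, 22, 30, 31, 32

Classify positions by backward induction: terminal positions (no move available) are L. From any other position, the mover wins iff some move reaches an L.
n=0: no move → L
n=1: no move → L
n=2: no move → L
n=3: W (go to 0, an L position)
n=4: W (go to 1, an L position)
n=5: W (go to 2, an L position)
n=6: W (go to 2, an L position)
n=7: W (go to 2, an L position)
n=8: W (go to 1, an L position)
n=9: W (go to 2, an L position)
n=10: L (options 7(W), 6(W), 5(W), 3(W) are all W)
n=11: L (options 8(W), 7(W), 6(W), 4(W) are all W)
n=12: L (options 9(W), 8(W), 7(W), 5(W) are all W)
n=13: W (go to 10, an L position)
n=14: W (go to 11, an L position)
n=15: W (go to 12, an L position)
n=16: W (go to 12, an L position)
n=17: W (go to 12, an L position)
n=18: W (go to 11, an L position)
n=19: W (go to 12, an L position)
n=20: L (options 17(W), 16(W), 15(W), 13(W) are all W)
n=21: L (options 18(W), 17(W), 16(W), 14(W) are all W)
n=22: L (options 19(W), 18(W), 17(W), 15(W) are all W)
n=23: W (go to 20, an L position)
n=24: W (go to 21, an L position)
n=25: W (go to 22, an L position)
n=26: W (go to 22, an L position)
n=27: W (go to 22, an L position)
n=28: W (go to 21, an L position)
n=29: W (go to 22, an L position)
n=30: L (options 27(W), 26(W), 25(W), 23(W) are all W)
n=31: L (options 28(W), 27(W), 26(W), 24(W) are all W)
n=32: L (options 29(W), 28(W), 27(W), 25(W) are all W)
Reading off the rows marked L gives the requested list; there are 12 such values of n.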